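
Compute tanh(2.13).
0.9721

tanh(2.13) = (e^(2.13) - e^(-2.13))/(e^(2.13) + e^(-2.13)) = 0.9721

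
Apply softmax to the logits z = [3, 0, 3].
p = [0.4879, 0.0243, 0.4879]

exp(z) = [20.09, 1, 20.09]
Sum = 41.17
p = [0.4879, 0.0243, 0.4879]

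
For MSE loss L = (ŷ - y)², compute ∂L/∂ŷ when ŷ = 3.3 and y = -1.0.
∂L/∂ŷ = 8.6

∂L/∂ŷ = 2(ŷ - y) = 2(3.3 - -1.0) = 2(4.3) = 8.6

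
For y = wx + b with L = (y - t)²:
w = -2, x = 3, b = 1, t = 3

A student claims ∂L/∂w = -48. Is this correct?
Correct

y = (-2)(3) + 1 = -5
∂L/∂y = 2(y - t) = 2(-5 - 3) = -16
∂y/∂w = x = 3
∂L/∂w = -16 × 3 = -48

Claimed value: -48
Correct: The correct gradient is -48.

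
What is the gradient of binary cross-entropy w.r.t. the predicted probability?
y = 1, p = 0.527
∂L/∂p = -1.898

∂L/∂p = -y/p + (1-y)/(1-p) = -1/0.527 + 0 = -1.898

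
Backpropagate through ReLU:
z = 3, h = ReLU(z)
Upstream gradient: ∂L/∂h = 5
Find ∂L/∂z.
∂L/∂z = 5

h = ReLU(3) = 3
Since z > 0: ∂h/∂z = 1
∂L/∂z = ∂L/∂h · ∂h/∂z = 5 × 1 = 5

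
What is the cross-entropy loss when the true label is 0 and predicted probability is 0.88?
L = 2.12

L = -0·log(0.88) - 1·log(0.12) = -log(0.12) = 2.12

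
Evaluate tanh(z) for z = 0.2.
0.1974

tanh(0.2) = (e^(0.2) - e^(-0.2))/(e^(0.2) + e^(-0.2)) = 0.1974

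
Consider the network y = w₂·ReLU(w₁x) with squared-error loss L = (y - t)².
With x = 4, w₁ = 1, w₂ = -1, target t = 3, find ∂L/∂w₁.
∂L/∂w₁ = 56

Forward pass:
z = w₁x = 1×4 = 4
h = ReLU(4) = 4
y = w₂h = -1×4 = -4

Backward pass:
∂L/∂y = 2(y - t) = 2(-4 - 3) = -14
∂y/∂h = w₂ = -1
∂h/∂z = 1 (ReLU derivative)
∂z/∂w₁ = x = 4

∂L/∂w₁ = -14 × -1 × 1 × 4 = 56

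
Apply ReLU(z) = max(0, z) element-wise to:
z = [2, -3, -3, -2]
h = [2, 0, 0, 0]

ReLU applied element-wise: max(0,2)=2, max(0,-3)=0, max(0,-3)=0, max(0,-2)=0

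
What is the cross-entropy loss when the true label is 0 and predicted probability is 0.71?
L = 1.238

L = -0·log(0.71) - 1·log(0.29) = -log(0.29) = 1.238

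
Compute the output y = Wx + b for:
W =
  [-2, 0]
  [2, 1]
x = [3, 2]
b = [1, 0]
y = [-5, 8]

Wx = [-2×3 + 0×2, 2×3 + 1×2]
   = [-6, 8]
y = Wx + b = [-6 + 1, 8 + 0] = [-5, 8]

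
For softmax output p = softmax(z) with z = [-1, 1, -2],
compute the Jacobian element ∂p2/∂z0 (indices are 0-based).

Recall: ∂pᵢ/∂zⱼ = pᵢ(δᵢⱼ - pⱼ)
∂p2/∂z0 = -0.004797

p = softmax(z) = [0.1142, 0.8438, 0.04201]
p2 = 0.04201, p0 = 0.1142

∂p2/∂z0 = -p2 × p0 = -0.04201 × 0.1142 = -0.004797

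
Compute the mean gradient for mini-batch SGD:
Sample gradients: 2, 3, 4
Average gradient = 3

Average = (1/3)(2 + 3 + 4) = 9/3 = 3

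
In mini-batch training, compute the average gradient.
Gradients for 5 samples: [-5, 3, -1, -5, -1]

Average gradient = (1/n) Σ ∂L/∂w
Average gradient = -1.8

Average = (1/5)(-5 + 3 + -1 + -5 + -1) = -9/5 = -1.8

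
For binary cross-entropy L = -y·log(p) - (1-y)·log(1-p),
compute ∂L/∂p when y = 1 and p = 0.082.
∂L/∂p = -12.2

∂L/∂p = -y/p + (1-y)/(1-p) = -1/0.082 + 0 = -12.2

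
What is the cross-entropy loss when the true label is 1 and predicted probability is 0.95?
L = 0.05129

L = -1·log(0.95) - 0·log(0.05) = -log(0.95) = 0.05129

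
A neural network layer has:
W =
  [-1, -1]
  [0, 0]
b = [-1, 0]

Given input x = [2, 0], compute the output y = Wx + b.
y = [-3, 0]

Wx = [-1×2 + -1×0, 0×2 + 0×0]
   = [-2, 0]
y = Wx + b = [-2 + -1, 0 + 0] = [-3, 0]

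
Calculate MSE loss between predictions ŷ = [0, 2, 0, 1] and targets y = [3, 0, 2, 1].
MSE = 4.25

MSE = (1/4)((0-3)² + (2-0)² + (0-2)² + (1-1)²) = (1/4)(9 + 4 + 4 + 0) = 4.25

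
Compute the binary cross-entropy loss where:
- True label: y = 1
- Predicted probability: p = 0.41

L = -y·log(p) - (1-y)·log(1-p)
L = 0.8916

L = -1·log(0.41) - 0·log(0.59) = -log(0.41) = 0.8916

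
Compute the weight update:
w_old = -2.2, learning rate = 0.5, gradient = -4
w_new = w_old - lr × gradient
w_new = -0.2

w_new = w - η·∂L/∂w = -2.2 - 0.5×(-4) = -2.2 - (-2) = -0.2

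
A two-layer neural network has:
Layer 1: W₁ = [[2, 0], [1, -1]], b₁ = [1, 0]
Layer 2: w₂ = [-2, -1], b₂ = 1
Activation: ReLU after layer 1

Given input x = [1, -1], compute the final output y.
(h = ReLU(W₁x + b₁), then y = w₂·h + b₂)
y = -7

Layer 1 pre-activation: z₁ = [3, 2]
After ReLU: h = [3, 2]
Layer 2 output: y = -2×3 + -1×2 + 1 = -7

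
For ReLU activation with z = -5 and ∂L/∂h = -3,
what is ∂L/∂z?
∂L/∂z = 0

h = ReLU(-5) = 0
Since z < 0: ∂h/∂z = 0
∂L/∂z = ∂L/∂h · ∂h/∂z = -3 × 0 = 0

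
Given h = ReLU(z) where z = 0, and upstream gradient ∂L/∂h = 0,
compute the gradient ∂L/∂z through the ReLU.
∂L/∂z = 0

h = ReLU(0) = 0
At z = 0: ∂h/∂z = 0 (by convention)
∂L/∂z = ∂L/∂h · ∂h/∂z = 0 × 0 = 0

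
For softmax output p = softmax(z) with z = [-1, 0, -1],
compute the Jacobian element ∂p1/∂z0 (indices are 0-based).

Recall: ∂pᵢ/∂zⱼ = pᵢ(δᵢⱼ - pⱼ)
∂p1/∂z0 = -0.1221

p = softmax(z) = [0.2119, 0.5761, 0.2119]
p1 = 0.5761, p0 = 0.2119

∂p1/∂z0 = -p1 × p0 = -0.5761 × 0.2119 = -0.1221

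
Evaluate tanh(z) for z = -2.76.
-0.992

tanh(-2.76) = (e^(-2.76) - e^(2.76))/(e^(-2.76) + e^(2.76)) = -0.992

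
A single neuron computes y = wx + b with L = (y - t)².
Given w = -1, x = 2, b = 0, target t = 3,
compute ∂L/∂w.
∂L/∂w = -20

y = wx + b = (-1)(2) + 0 = -2
∂L/∂y = 2(y - t) = 2(-2 - 3) = -10
∂y/∂w = x = 2
∂L/∂w = ∂L/∂y · ∂y/∂w = -10 × 2 = -20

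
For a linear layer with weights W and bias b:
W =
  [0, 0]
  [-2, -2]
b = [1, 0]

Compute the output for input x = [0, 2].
y = [1, -4]

Wx = [0×0 + 0×2, -2×0 + -2×2]
   = [0, -4]
y = Wx + b = [0 + 1, -4 + 0] = [1, -4]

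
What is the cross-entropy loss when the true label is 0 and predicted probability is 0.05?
L = 0.05129

L = -0·log(0.05) - 1·log(0.95) = -log(0.95) = 0.05129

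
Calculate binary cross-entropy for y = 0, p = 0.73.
L = 1.309

L = -0·log(0.73) - 1·log(0.27) = -log(0.27) = 1.309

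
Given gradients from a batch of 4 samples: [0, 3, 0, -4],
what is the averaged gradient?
Average gradient = -0.25

Average = (1/4)(0 + 3 + 0 + -4) = -1/4 = -0.25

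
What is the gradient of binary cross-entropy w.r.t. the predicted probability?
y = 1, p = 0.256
∂L/∂p = -3.906

∂L/∂p = -y/p + (1-y)/(1-p) = -1/0.256 + 0 = -3.906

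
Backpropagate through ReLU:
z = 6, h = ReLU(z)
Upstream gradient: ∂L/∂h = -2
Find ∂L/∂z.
∂L/∂z = -2

h = ReLU(6) = 6
Since z > 0: ∂h/∂z = 1
∂L/∂z = ∂L/∂h · ∂h/∂z = -2 × 1 = -2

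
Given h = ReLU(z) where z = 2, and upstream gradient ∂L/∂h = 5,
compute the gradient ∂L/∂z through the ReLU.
∂L/∂z = 5

h = ReLU(2) = 2
Since z > 0: ∂h/∂z = 1
∂L/∂z = ∂L/∂h · ∂h/∂z = 5 × 1 = 5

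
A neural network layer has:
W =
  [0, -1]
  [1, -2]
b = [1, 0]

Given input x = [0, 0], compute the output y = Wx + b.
y = [1, 0]

Wx = [0×0 + -1×0, 1×0 + -2×0]
   = [0, 0]
y = Wx + b = [0 + 1, 0 + 0] = [1, 0]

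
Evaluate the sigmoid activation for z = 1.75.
0.852

sigmoid(1.75) = 1/(1 + e^(-1.75)) = 1/(1 + 0.1738) = 0.852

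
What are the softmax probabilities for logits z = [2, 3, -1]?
p = [0.2654, 0.7214, 0.0132]

exp(z) = [7.389, 20.09, 0.3679]
Sum = 27.84
p = [0.2654, 0.7214, 0.0132]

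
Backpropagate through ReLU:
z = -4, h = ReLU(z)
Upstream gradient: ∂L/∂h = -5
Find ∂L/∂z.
∂L/∂z = 0

h = ReLU(-4) = 0
Since z < 0: ∂h/∂z = 0
∂L/∂z = ∂L/∂h · ∂h/∂z = -5 × 0 = 0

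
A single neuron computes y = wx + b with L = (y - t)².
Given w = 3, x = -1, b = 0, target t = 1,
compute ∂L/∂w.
∂L/∂w = 8

y = wx + b = (3)(-1) + 0 = -3
∂L/∂y = 2(y - t) = 2(-3 - 1) = -8
∂y/∂w = x = -1
∂L/∂w = ∂L/∂y · ∂y/∂w = -8 × -1 = 8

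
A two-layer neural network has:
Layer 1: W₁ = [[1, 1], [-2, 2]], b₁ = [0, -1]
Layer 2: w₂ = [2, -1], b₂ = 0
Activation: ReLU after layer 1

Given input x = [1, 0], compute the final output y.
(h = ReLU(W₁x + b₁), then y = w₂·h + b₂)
y = 2

Layer 1 pre-activation: z₁ = [1, -3]
After ReLU: h = [1, 0]
Layer 2 output: y = 2×1 + -1×0 + 0 = 2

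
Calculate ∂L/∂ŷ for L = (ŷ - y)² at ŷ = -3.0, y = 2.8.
∂L/∂ŷ = -11.6

∂L/∂ŷ = 2(ŷ - y) = 2(-3.0 - 2.8) = 2(-5.8) = -11.6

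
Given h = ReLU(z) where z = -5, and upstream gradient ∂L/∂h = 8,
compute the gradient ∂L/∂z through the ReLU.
∂L/∂z = 0

h = ReLU(-5) = 0
Since z < 0: ∂h/∂z = 0
∂L/∂z = ∂L/∂h · ∂h/∂z = 8 × 0 = 0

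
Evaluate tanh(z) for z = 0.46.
0.4301

tanh(0.46) = (e^(0.46) - e^(-0.46))/(e^(0.46) + e^(-0.46)) = 0.4301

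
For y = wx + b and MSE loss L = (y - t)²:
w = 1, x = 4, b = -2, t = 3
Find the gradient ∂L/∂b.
∂L/∂b = -2

y = wx + b = (1)(4) + -2 = 2
∂L/∂y = 2(y - t) = 2(2 - 3) = -2
∂y/∂b = 1
∂L/∂b = ∂L/∂y · ∂y/∂b = -2 × 1 = -2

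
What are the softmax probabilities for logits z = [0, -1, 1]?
p = [0.2447, 0.09, 0.6652]

exp(z) = [1, 0.3679, 2.718]
Sum = 4.086
p = [0.2447, 0.09, 0.6652]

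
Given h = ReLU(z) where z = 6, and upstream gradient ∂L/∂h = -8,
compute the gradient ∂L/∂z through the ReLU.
∂L/∂z = -8

h = ReLU(6) = 6
Since z > 0: ∂h/∂z = 1
∂L/∂z = ∂L/∂h · ∂h/∂z = -8 × 1 = -8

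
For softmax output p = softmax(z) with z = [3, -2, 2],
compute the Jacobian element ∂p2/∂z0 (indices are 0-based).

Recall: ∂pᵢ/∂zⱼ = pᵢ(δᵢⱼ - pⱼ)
∂p2/∂z0 = -0.1947

p = softmax(z) = [0.7275, 0.004902, 0.2676]
p2 = 0.2676, p0 = 0.7275

∂p2/∂z0 = -p2 × p0 = -0.2676 × 0.7275 = -0.1947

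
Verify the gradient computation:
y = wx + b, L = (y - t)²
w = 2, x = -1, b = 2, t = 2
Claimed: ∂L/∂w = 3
Incorrect

y = (2)(-1) + 2 = 0
∂L/∂y = 2(y - t) = 2(0 - 2) = -4
∂y/∂w = x = -1
∂L/∂w = -4 × -1 = 4

Claimed value: 3
Incorrect: The correct gradient is 4.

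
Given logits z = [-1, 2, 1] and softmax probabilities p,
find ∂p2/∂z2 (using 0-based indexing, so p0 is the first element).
∂p2/∂z2 = 0.1922

p = softmax(z) = [0.03512, 0.7054, 0.2595]
p2 = 0.2595

∂p2/∂z2 = p2(1 - p2) = 0.2595 × (1 - 0.2595) = 0.1922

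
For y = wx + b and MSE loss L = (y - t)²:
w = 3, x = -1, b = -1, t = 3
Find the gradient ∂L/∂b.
∂L/∂b = -14

y = wx + b = (3)(-1) + -1 = -4
∂L/∂y = 2(y - t) = 2(-4 - 3) = -14
∂y/∂b = 1
∂L/∂b = ∂L/∂y · ∂y/∂b = -14 × 1 = -14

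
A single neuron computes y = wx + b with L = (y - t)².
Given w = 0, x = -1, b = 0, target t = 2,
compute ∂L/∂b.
∂L/∂b = -4

y = wx + b = (0)(-1) + 0 = 0
∂L/∂y = 2(y - t) = 2(0 - 2) = -4
∂y/∂b = 1
∂L/∂b = ∂L/∂y · ∂y/∂b = -4 × 1 = -4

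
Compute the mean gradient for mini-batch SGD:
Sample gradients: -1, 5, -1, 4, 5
Average gradient = 2.4

Average = (1/5)(-1 + 5 + -1 + 4 + 5) = 12/5 = 2.4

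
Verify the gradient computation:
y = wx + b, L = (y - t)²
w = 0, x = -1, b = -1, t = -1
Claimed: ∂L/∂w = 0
Correct

y = (0)(-1) + -1 = -1
∂L/∂y = 2(y - t) = 2(-1 - -1) = 0
∂y/∂w = x = -1
∂L/∂w = 0 × -1 = 0

Claimed value: 0
Correct: The correct gradient is 0.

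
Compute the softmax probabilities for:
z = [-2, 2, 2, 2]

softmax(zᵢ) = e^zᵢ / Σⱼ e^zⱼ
p = [0.0061, 0.3313, 0.3313, 0.3313]

exp(z) = [0.1353, 7.389, 7.389, 7.389]
Sum = 22.3
p = [0.0061, 0.3313, 0.3313, 0.3313]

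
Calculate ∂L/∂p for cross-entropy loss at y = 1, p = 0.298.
∂L/∂p = -3.356

∂L/∂p = -y/p + (1-y)/(1-p) = -1/0.298 + 0 = -3.356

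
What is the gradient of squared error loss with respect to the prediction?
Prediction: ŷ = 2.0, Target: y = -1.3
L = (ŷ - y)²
∂L/∂ŷ = 6.6

∂L/∂ŷ = 2(ŷ - y) = 2(2.0 - -1.3) = 2(3.3) = 6.6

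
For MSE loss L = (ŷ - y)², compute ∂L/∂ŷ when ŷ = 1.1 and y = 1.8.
∂L/∂ŷ = -1.4

∂L/∂ŷ = 2(ŷ - y) = 2(1.1 - 1.8) = 2(-0.7) = -1.4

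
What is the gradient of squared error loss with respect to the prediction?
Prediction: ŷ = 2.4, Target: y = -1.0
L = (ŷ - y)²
∂L/∂ŷ = 6.8

∂L/∂ŷ = 2(ŷ - y) = 2(2.4 - -1.0) = 2(3.4) = 6.8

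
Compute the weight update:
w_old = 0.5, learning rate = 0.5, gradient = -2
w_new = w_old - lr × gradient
w_new = 1.5

w_new = w - η·∂L/∂w = 0.5 - 0.5×(-2) = 0.5 - (-1) = 1.5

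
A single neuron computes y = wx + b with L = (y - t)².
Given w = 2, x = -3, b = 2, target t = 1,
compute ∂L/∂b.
∂L/∂b = -10

y = wx + b = (2)(-3) + 2 = -4
∂L/∂y = 2(y - t) = 2(-4 - 1) = -10
∂y/∂b = 1
∂L/∂b = ∂L/∂y · ∂y/∂b = -10 × 1 = -10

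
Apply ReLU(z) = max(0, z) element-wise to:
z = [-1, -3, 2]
h = [0, 0, 2]

ReLU applied element-wise: max(0,-1)=0, max(0,-3)=0, max(0,2)=2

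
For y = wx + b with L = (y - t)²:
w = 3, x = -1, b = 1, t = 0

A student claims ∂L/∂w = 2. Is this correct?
Incorrect

y = (3)(-1) + 1 = -2
∂L/∂y = 2(y - t) = 2(-2 - 0) = -4
∂y/∂w = x = -1
∂L/∂w = -4 × -1 = 4

Claimed value: 2
Incorrect: The correct gradient is 4.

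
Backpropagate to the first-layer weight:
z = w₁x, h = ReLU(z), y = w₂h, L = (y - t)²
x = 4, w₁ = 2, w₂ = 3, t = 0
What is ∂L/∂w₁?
∂L/∂w₁ = 576

Forward pass:
z = w₁x = 2×4 = 8
h = ReLU(8) = 8
y = w₂h = 3×8 = 24

Backward pass:
∂L/∂y = 2(y - t) = 2(24 - 0) = 48
∂y/∂h = w₂ = 3
∂h/∂z = 1 (ReLU derivative)
∂z/∂w₁ = x = 4

∂L/∂w₁ = 48 × 3 × 1 × 4 = 576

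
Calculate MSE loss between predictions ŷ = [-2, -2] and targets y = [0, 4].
MSE = 20

MSE = (1/2)((-2-0)² + (-2-4)²) = (1/2)(4 + 36) = 20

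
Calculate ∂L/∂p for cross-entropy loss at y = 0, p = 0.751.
∂L/∂p = 4.016

∂L/∂p = -y/p + (1-y)/(1-p) = 0 + 1/0.249 = 4.016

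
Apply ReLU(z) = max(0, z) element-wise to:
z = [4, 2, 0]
h = [4, 2, 0]

ReLU applied element-wise: max(0,4)=4, max(0,2)=2, max(0,0)=0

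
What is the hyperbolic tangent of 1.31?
0.8643

tanh(1.31) = (e^(1.31) - e^(-1.31))/(e^(1.31) + e^(-1.31)) = 0.8643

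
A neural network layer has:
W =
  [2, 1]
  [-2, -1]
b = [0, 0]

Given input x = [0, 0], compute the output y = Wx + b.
y = [0, 0]

Wx = [2×0 + 1×0, -2×0 + -1×0]
   = [0, 0]
y = Wx + b = [0 + 0, 0 + 0] = [0, 0]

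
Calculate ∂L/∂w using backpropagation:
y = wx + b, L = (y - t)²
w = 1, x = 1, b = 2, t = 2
∂L/∂w = 2

y = wx + b = (1)(1) + 2 = 3
∂L/∂y = 2(y - t) = 2(3 - 2) = 2
∂y/∂w = x = 1
∂L/∂w = ∂L/∂y · ∂y/∂w = 2 × 1 = 2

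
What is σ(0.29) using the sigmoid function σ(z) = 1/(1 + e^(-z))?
0.572

sigmoid(0.29) = 1/(1 + e^(-0.29)) = 1/(1 + 0.7483) = 0.572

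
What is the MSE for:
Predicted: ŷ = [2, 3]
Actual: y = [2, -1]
MSE = 8

MSE = (1/2)((2-2)² + (3--1)²) = (1/2)(0 + 16) = 8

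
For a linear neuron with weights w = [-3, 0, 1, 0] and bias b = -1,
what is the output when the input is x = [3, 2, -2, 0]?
y = -12

y = (-3)(3) + (0)(2) + (1)(-2) + (0)(0) + -1 = -12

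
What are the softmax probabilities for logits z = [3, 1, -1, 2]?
p = [0.6572, 0.0889, 0.012, 0.2418]

exp(z) = [20.09, 2.718, 0.3679, 7.389]
Sum = 30.56
p = [0.6572, 0.0889, 0.012, 0.2418]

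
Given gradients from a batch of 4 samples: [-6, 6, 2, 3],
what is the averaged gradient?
Average gradient = 1.25

Average = (1/4)(-6 + 6 + 2 + 3) = 5/4 = 1.25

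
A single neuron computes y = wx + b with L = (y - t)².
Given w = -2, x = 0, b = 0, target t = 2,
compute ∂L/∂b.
∂L/∂b = -4

y = wx + b = (-2)(0) + 0 = 0
∂L/∂y = 2(y - t) = 2(0 - 2) = -4
∂y/∂b = 1
∂L/∂b = ∂L/∂y · ∂y/∂b = -4 × 1 = -4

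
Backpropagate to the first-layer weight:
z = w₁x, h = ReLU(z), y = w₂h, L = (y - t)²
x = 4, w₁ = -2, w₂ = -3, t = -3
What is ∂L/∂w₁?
∂L/∂w₁ = 0

Forward pass:
z = w₁x = -2×4 = -8
h = ReLU(-8) = 0
y = w₂h = -3×0 = 0

Backward pass:
∂L/∂y = 2(y - t) = 2(0 - -3) = 6
∂y/∂h = w₂ = -3
∂h/∂z = 0 (ReLU derivative)
∂z/∂w₁ = x = 4

∂L/∂w₁ = 6 × -3 × 0 × 4 = 0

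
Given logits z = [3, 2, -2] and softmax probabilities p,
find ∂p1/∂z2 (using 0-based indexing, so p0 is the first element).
∂p1/∂z2 = -0.001312

p = softmax(z) = [0.7275, 0.2676, 0.004902]
p1 = 0.2676, p2 = 0.004902

∂p1/∂z2 = -p1 × p2 = -0.2676 × 0.004902 = -0.001312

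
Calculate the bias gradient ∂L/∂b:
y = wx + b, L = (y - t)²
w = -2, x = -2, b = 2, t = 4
∂L/∂b = 4

y = wx + b = (-2)(-2) + 2 = 6
∂L/∂y = 2(y - t) = 2(6 - 4) = 4
∂y/∂b = 1
∂L/∂b = ∂L/∂y · ∂y/∂b = 4 × 1 = 4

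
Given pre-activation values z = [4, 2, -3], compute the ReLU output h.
h = [4, 2, 0]

ReLU applied element-wise: max(0,4)=4, max(0,2)=2, max(0,-3)=0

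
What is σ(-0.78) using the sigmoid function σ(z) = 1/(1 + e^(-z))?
0.3143

sigmoid(-0.78) = 1/(1 + e^(0.78)) = 1/(1 + 2.181) = 0.3143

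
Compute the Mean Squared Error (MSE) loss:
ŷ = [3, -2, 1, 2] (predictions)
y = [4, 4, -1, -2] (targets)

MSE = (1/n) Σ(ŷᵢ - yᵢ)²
MSE = 14.25

MSE = (1/4)((3-4)² + (-2-4)² + (1--1)² + (2--2)²) = (1/4)(1 + 36 + 4 + 16) = 14.25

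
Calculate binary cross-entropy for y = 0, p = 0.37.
L = 0.462

L = -0·log(0.37) - 1·log(0.63) = -log(0.63) = 0.462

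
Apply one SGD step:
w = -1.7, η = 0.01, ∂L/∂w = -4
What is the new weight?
w_new = -1.66

w_new = w - η·∂L/∂w = -1.7 - 0.01×(-4) = -1.7 - (-0.04) = -1.66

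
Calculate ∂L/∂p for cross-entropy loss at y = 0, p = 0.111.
∂L/∂p = 1.125

∂L/∂p = -y/p + (1-y)/(1-p) = 0 + 1/0.889 = 1.125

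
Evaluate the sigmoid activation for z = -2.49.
0.07656

sigmoid(-2.49) = 1/(1 + e^(2.49)) = 1/(1 + 12.06) = 0.07656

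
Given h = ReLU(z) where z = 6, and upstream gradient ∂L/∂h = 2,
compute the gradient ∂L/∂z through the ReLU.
∂L/∂z = 2

h = ReLU(6) = 6
Since z > 0: ∂h/∂z = 1
∂L/∂z = ∂L/∂h · ∂h/∂z = 2 × 1 = 2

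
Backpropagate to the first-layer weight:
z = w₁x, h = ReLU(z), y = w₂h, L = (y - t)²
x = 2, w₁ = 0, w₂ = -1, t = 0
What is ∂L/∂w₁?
∂L/∂w₁ = 0

Forward pass:
z = w₁x = 0×2 = 0
h = ReLU(0) = 0
y = w₂h = -1×0 = 0

Backward pass:
∂L/∂y = 2(y - t) = 2(0 - 0) = 0
∂y/∂h = w₂ = -1
∂h/∂z = 0 (ReLU derivative)
∂z/∂w₁ = x = 2

∂L/∂w₁ = 0 × -1 × 0 × 2 = 0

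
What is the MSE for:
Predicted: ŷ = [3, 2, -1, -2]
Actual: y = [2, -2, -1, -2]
MSE = 4.25

MSE = (1/4)((3-2)² + (2--2)² + (-1--1)² + (-2--2)²) = (1/4)(1 + 16 + 0 + 0) = 4.25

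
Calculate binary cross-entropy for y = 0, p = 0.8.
L = 1.609

L = -0·log(0.8) - 1·log(0.2) = -log(0.2) = 1.609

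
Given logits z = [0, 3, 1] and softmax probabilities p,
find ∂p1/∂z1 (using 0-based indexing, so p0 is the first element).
∂p1/∂z1 = 0.1318

p = softmax(z) = [0.04201, 0.8438, 0.1142]
p1 = 0.8438

∂p1/∂z1 = p1(1 - p1) = 0.8438 × (1 - 0.8438) = 0.1318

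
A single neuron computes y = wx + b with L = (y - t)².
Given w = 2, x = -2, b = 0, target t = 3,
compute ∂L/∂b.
∂L/∂b = -14

y = wx + b = (2)(-2) + 0 = -4
∂L/∂y = 2(y - t) = 2(-4 - 3) = -14
∂y/∂b = 1
∂L/∂b = ∂L/∂y · ∂y/∂b = -14 × 1 = -14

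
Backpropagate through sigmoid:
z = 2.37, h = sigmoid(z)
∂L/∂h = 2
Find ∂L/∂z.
∂L/∂z = 0.1564

σ(2.37) = 0.9145
σ'(2.37) = σ(2.37)(1 - σ(2.37)) = 0.9145 × 0.08549 = 0.07818
∂L/∂z = ∂L/∂h · σ'(z) = 2 × 0.07818 = 0.1564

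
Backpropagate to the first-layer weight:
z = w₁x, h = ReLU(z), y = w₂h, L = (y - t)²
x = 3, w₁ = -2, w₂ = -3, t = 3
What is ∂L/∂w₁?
∂L/∂w₁ = 0

Forward pass:
z = w₁x = -2×3 = -6
h = ReLU(-6) = 0
y = w₂h = -3×0 = 0

Backward pass:
∂L/∂y = 2(y - t) = 2(0 - 3) = -6
∂y/∂h = w₂ = -3
∂h/∂z = 0 (ReLU derivative)
∂z/∂w₁ = x = 3

∂L/∂w₁ = -6 × -3 × 0 × 3 = 0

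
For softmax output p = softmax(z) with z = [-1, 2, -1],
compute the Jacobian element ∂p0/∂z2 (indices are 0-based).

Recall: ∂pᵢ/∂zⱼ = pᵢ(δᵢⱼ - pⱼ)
∂p0/∂z2 = -0.00205

p = softmax(z) = [0.04528, 0.9094, 0.04528]
p0 = 0.04528, p2 = 0.04528

∂p0/∂z2 = -p0 × p2 = -0.04528 × 0.04528 = -0.00205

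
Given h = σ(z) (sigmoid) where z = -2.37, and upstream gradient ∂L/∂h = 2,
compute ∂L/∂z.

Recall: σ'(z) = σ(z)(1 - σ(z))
∂L/∂z = 0.1564

σ(-2.37) = 0.08549
σ'(-2.37) = σ(-2.37)(1 - σ(-2.37)) = 0.08549 × 0.9145 = 0.07818
∂L/∂z = ∂L/∂h · σ'(z) = 2 × 0.07818 = 0.1564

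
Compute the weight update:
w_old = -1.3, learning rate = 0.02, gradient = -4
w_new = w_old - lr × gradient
w_new = -1.22

w_new = w - η·∂L/∂w = -1.3 - 0.02×(-4) = -1.3 - (-0.08) = -1.22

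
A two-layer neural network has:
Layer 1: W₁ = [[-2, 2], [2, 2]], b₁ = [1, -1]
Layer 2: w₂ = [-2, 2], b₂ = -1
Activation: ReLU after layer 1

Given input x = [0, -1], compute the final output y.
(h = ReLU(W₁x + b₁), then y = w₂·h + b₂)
y = -1

Layer 1 pre-activation: z₁ = [-1, -3]
After ReLU: h = [0, 0]
Layer 2 output: y = -2×0 + 2×0 + -1 = -1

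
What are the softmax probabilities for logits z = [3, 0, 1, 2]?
p = [0.6439, 0.0321, 0.0871, 0.2369]

exp(z) = [20.09, 1, 2.718, 7.389]
Sum = 31.19
p = [0.6439, 0.0321, 0.0871, 0.2369]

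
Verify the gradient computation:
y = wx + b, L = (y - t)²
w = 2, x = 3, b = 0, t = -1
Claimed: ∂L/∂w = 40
Incorrect

y = (2)(3) + 0 = 6
∂L/∂y = 2(y - t) = 2(6 - -1) = 14
∂y/∂w = x = 3
∂L/∂w = 14 × 3 = 42

Claimed value: 40
Incorrect: The correct gradient is 42.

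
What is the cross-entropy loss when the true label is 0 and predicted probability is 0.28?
L = 0.3285

L = -0·log(0.28) - 1·log(0.72) = -log(0.72) = 0.3285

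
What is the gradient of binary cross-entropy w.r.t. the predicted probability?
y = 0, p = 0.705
∂L/∂p = 3.39

∂L/∂p = -y/p + (1-y)/(1-p) = 0 + 1/0.295 = 3.39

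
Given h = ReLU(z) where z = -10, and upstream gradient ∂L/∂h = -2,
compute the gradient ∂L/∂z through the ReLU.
∂L/∂z = 0

h = ReLU(-10) = 0
Since z < 0: ∂h/∂z = 0
∂L/∂z = ∂L/∂h · ∂h/∂z = -2 × 0 = 0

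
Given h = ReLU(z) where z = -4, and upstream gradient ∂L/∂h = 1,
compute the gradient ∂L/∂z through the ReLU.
∂L/∂z = 0

h = ReLU(-4) = 0
Since z < 0: ∂h/∂z = 0
∂L/∂z = ∂L/∂h · ∂h/∂z = 1 × 0 = 0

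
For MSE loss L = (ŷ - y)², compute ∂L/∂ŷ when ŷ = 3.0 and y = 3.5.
∂L/∂ŷ = -1.0

∂L/∂ŷ = 2(ŷ - y) = 2(3.0 - 3.5) = 2(-0.5) = -1.0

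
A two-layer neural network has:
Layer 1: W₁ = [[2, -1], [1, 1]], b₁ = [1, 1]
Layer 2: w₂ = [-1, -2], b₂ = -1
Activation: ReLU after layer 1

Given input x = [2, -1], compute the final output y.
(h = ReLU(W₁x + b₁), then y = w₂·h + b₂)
y = -11

Layer 1 pre-activation: z₁ = [6, 2]
After ReLU: h = [6, 2]
Layer 2 output: y = -1×6 + -2×2 + -1 = -11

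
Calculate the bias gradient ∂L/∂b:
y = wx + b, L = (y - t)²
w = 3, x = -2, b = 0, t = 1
∂L/∂b = -14

y = wx + b = (3)(-2) + 0 = -6
∂L/∂y = 2(y - t) = 2(-6 - 1) = -14
∂y/∂b = 1
∂L/∂b = ∂L/∂y · ∂y/∂b = -14 × 1 = -14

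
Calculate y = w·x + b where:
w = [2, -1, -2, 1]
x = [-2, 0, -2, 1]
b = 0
y = 1

y = (2)(-2) + (-1)(0) + (-2)(-2) + (1)(1) + 0 = 1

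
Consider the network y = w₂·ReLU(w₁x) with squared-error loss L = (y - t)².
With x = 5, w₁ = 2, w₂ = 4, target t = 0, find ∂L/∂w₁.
∂L/∂w₁ = 1600

Forward pass:
z = w₁x = 2×5 = 10
h = ReLU(10) = 10
y = w₂h = 4×10 = 40

Backward pass:
∂L/∂y = 2(y - t) = 2(40 - 0) = 80
∂y/∂h = w₂ = 4
∂h/∂z = 1 (ReLU derivative)
∂z/∂w₁ = x = 5

∂L/∂w₁ = 80 × 4 × 1 × 5 = 1600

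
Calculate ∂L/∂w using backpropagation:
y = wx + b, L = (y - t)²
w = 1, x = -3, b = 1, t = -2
∂L/∂w = 0

y = wx + b = (1)(-3) + 1 = -2
∂L/∂y = 2(y - t) = 2(-2 - -2) = 0
∂y/∂w = x = -3
∂L/∂w = ∂L/∂y · ∂y/∂w = 0 × -3 = 0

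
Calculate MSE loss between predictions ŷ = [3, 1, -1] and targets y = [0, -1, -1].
MSE = 4.333

MSE = (1/3)((3-0)² + (1--1)² + (-1--1)²) = (1/3)(9 + 4 + 0) = 4.333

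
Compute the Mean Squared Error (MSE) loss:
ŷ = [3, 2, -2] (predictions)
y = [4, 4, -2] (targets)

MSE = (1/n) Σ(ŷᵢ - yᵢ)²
MSE = 1.667

MSE = (1/3)((3-4)² + (2-4)² + (-2--2)²) = (1/3)(1 + 4 + 0) = 1.667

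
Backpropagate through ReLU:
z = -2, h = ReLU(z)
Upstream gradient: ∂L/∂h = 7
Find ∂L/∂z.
∂L/∂z = 0

h = ReLU(-2) = 0
Since z < 0: ∂h/∂z = 0
∂L/∂z = ∂L/∂h · ∂h/∂z = 7 × 0 = 0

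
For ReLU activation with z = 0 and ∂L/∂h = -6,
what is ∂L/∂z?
∂L/∂z = 0

h = ReLU(0) = 0
At z = 0: ∂h/∂z = 0 (by convention)
∂L/∂z = ∂L/∂h · ∂h/∂z = -6 × 0 = 0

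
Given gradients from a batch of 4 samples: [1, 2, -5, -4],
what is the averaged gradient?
Average gradient = -1.5

Average = (1/4)(1 + 2 + -5 + -4) = -6/4 = -1.5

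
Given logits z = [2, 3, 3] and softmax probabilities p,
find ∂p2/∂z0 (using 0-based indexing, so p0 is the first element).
∂p2/∂z0 = -0.06561

p = softmax(z) = [0.1554, 0.4223, 0.4223]
p2 = 0.4223, p0 = 0.1554

∂p2/∂z0 = -p2 × p0 = -0.4223 × 0.1554 = -0.06561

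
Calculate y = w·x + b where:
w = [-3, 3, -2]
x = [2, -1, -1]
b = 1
y = -6

y = (-3)(2) + (3)(-1) + (-2)(-1) + 1 = -6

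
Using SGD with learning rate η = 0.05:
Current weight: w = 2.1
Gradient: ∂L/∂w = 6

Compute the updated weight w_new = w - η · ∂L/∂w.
w_new = 1.8

w_new = w - η·∂L/∂w = 2.1 - 0.05×(6) = 2.1 - (0.3) = 1.8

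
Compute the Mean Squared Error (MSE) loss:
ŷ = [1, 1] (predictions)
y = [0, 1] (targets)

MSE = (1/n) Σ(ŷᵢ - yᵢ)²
MSE = 0.5

MSE = (1/2)((1-0)² + (1-1)²) = (1/2)(1 + 0) = 0.5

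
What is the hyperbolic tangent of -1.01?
-0.7658

tanh(-1.01) = (e^(-1.01) - e^(1.01))/(e^(-1.01) + e^(1.01)) = -0.7658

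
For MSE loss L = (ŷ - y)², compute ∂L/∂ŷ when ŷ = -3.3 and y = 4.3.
∂L/∂ŷ = -15.2

∂L/∂ŷ = 2(ŷ - y) = 2(-3.3 - 4.3) = 2(-7.6) = -15.2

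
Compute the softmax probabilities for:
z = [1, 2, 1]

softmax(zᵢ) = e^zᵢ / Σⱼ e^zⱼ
p = [0.2119, 0.5761, 0.2119]

exp(z) = [2.718, 7.389, 2.718]
Sum = 12.83
p = [0.2119, 0.5761, 0.2119]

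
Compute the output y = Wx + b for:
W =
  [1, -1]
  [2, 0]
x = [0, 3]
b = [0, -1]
y = [-3, -1]

Wx = [1×0 + -1×3, 2×0 + 0×3]
   = [-3, 0]
y = Wx + b = [-3 + 0, 0 + -1] = [-3, -1]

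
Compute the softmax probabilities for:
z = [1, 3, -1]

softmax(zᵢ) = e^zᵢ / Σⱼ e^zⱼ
p = [0.1173, 0.8668, 0.0159]

exp(z) = [2.718, 20.09, 0.3679]
Sum = 23.17
p = [0.1173, 0.8668, 0.0159]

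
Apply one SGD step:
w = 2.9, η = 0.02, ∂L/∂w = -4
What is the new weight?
w_new = 2.98

w_new = w - η·∂L/∂w = 2.9 - 0.02×(-4) = 2.9 - (-0.08) = 2.98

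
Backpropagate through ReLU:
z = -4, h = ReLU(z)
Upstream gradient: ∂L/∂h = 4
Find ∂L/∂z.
∂L/∂z = 0

h = ReLU(-4) = 0
Since z < 0: ∂h/∂z = 0
∂L/∂z = ∂L/∂h · ∂h/∂z = 4 × 0 = 0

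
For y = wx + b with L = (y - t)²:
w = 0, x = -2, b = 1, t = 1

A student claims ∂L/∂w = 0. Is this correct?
Correct

y = (0)(-2) + 1 = 1
∂L/∂y = 2(y - t) = 2(1 - 1) = 0
∂y/∂w = x = -2
∂L/∂w = 0 × -2 = 0

Claimed value: 0
Correct: The correct gradient is 0.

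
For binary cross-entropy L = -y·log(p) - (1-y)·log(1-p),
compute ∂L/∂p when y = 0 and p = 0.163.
∂L/∂p = 1.195

∂L/∂p = -y/p + (1-y)/(1-p) = 0 + 1/0.837 = 1.195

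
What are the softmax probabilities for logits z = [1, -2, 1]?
p = [0.4879, 0.0243, 0.4879]

exp(z) = [2.718, 0.1353, 2.718]
Sum = 5.572
p = [0.4879, 0.0243, 0.4879]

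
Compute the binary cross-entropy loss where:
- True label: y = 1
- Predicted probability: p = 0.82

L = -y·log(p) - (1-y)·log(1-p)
L = 0.1985

L = -1·log(0.82) - 0·log(0.18) = -log(0.82) = 0.1985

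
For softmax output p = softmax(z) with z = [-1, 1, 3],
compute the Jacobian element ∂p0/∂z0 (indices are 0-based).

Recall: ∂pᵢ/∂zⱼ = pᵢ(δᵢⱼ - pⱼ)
∂p0/∂z0 = 0.01562

p = softmax(z) = [0.01588, 0.1173, 0.8668]
p0 = 0.01588

∂p0/∂z0 = p0(1 - p0) = 0.01588 × (1 - 0.01588) = 0.01562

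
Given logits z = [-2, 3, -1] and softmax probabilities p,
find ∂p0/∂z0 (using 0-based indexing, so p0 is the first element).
∂p0/∂z0 = 0.00653

p = softmax(z) = [0.006573, 0.9756, 0.01787]
p0 = 0.006573

∂p0/∂z0 = p0(1 - p0) = 0.006573 × (1 - 0.006573) = 0.00653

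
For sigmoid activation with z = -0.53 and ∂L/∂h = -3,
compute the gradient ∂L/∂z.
∂L/∂z = -0.6997

σ(-0.53) = 0.3705
σ'(-0.53) = σ(-0.53)(1 - σ(-0.53)) = 0.3705 × 0.6295 = 0.2332
∂L/∂z = ∂L/∂h · σ'(z) = -3 × 0.2332 = -0.6997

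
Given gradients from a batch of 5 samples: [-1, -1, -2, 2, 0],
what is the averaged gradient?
Average gradient = -0.4

Average = (1/5)(-1 + -1 + -2 + 2 + 0) = -2/5 = -0.4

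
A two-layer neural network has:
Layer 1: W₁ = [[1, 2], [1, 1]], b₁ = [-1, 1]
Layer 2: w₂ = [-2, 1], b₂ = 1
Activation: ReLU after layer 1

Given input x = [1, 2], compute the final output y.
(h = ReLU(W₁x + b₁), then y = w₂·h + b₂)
y = -3

Layer 1 pre-activation: z₁ = [4, 4]
After ReLU: h = [4, 4]
Layer 2 output: y = -2×4 + 1×4 + 1 = -3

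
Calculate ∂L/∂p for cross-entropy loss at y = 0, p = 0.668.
∂L/∂p = 3.012

∂L/∂p = -y/p + (1-y)/(1-p) = 0 + 1/0.332 = 3.012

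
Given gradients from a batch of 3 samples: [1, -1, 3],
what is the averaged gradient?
Average gradient = 1

Average = (1/3)(1 + -1 + 3) = 3/3 = 1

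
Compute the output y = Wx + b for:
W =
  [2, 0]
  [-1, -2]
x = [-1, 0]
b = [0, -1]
y = [-2, 0]

Wx = [2×-1 + 0×0, -1×-1 + -2×0]
   = [-2, 1]
y = Wx + b = [-2 + 0, 1 + -1] = [-2, 0]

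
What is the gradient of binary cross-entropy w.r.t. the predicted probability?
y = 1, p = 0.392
∂L/∂p = -2.551

∂L/∂p = -y/p + (1-y)/(1-p) = -1/0.392 + 0 = -2.551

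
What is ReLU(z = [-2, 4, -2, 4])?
h = [0, 4, 0, 4]

ReLU applied element-wise: max(0,-2)=0, max(0,4)=4, max(0,-2)=0, max(0,4)=4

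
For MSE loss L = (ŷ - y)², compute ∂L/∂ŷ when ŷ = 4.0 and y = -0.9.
∂L/∂ŷ = 9.8

∂L/∂ŷ = 2(ŷ - y) = 2(4.0 - -0.9) = 2(4.9) = 9.8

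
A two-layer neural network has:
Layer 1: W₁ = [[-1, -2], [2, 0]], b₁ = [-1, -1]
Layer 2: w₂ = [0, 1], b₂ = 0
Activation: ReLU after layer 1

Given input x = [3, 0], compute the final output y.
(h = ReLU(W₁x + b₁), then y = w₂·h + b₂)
y = 5

Layer 1 pre-activation: z₁ = [-4, 5]
After ReLU: h = [0, 5]
Layer 2 output: y = 0×0 + 1×5 + 0 = 5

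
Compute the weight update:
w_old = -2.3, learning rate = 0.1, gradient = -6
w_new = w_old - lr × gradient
w_new = -1.7

w_new = w - η·∂L/∂w = -2.3 - 0.1×(-6) = -2.3 - (-0.6) = -1.7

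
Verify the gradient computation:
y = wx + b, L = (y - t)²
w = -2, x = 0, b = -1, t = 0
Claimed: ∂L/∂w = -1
Incorrect

y = (-2)(0) + -1 = -1
∂L/∂y = 2(y - t) = 2(-1 - 0) = -2
∂y/∂w = x = 0
∂L/∂w = -2 × 0 = 0

Claimed value: -1
Incorrect: The correct gradient is 0.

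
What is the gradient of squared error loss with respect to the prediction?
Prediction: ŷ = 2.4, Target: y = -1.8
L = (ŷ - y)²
∂L/∂ŷ = 8.4

∂L/∂ŷ = 2(ŷ - y) = 2(2.4 - -1.8) = 2(4.2) = 8.4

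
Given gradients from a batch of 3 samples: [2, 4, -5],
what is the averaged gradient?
Average gradient = 0.3333

Average = (1/3)(2 + 4 + -5) = 1/3 = 0.3333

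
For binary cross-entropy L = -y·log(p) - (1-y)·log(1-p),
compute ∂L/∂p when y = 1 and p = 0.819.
∂L/∂p = -1.221

∂L/∂p = -y/p + (1-y)/(1-p) = -1/0.819 + 0 = -1.221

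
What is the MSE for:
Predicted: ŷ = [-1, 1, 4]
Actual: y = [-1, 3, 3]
MSE = 1.667

MSE = (1/3)((-1--1)² + (1-3)² + (4-3)²) = (1/3)(0 + 4 + 1) = 1.667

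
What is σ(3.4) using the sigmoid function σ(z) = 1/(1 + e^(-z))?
0.9677

sigmoid(3.4) = 1/(1 + e^(-3.4)) = 1/(1 + 0.03337) = 0.9677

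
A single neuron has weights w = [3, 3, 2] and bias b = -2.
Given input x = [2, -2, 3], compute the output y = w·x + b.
y = 4

y = (3)(2) + (3)(-2) + (2)(3) + -2 = 4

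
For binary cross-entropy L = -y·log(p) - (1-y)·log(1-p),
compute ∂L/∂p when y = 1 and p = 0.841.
∂L/∂p = -1.189

∂L/∂p = -y/p + (1-y)/(1-p) = -1/0.841 + 0 = -1.189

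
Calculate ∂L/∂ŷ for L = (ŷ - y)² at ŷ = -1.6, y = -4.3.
∂L/∂ŷ = 5.4

∂L/∂ŷ = 2(ŷ - y) = 2(-1.6 - -4.3) = 2(2.7) = 5.4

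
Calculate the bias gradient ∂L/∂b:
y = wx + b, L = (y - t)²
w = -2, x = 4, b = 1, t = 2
∂L/∂b = -18

y = wx + b = (-2)(4) + 1 = -7
∂L/∂y = 2(y - t) = 2(-7 - 2) = -18
∂y/∂b = 1
∂L/∂b = ∂L/∂y · ∂y/∂b = -18 × 1 = -18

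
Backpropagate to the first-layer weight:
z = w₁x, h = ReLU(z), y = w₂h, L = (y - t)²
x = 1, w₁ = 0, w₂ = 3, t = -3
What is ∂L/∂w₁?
∂L/∂w₁ = 0

Forward pass:
z = w₁x = 0×1 = 0
h = ReLU(0) = 0
y = w₂h = 3×0 = 0

Backward pass:
∂L/∂y = 2(y - t) = 2(0 - -3) = 6
∂y/∂h = w₂ = 3
∂h/∂z = 0 (ReLU derivative)
∂z/∂w₁ = x = 1

∂L/∂w₁ = 6 × 3 × 0 × 1 = 0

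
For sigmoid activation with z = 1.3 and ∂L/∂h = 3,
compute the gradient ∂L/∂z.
∂L/∂z = 0.5049

σ(1.3) = 0.7858
σ'(1.3) = σ(1.3)(1 - σ(1.3)) = 0.7858 × 0.2142 = 0.1683
∂L/∂z = ∂L/∂h · σ'(z) = 3 × 0.1683 = 0.5049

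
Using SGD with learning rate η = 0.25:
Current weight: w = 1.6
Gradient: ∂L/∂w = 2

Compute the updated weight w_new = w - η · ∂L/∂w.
w_new = 1.1

w_new = w - η·∂L/∂w = 1.6 - 0.25×(2) = 1.6 - (0.5) = 1.1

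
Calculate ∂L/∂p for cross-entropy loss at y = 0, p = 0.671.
∂L/∂p = 3.04

∂L/∂p = -y/p + (1-y)/(1-p) = 0 + 1/0.329 = 3.04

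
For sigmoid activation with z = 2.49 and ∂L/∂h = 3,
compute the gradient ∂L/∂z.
∂L/∂z = 0.2121

σ(2.49) = 0.9234
σ'(2.49) = σ(2.49)(1 - σ(2.49)) = 0.9234 × 0.07656 = 0.0707
∂L/∂z = ∂L/∂h · σ'(z) = 3 × 0.0707 = 0.2121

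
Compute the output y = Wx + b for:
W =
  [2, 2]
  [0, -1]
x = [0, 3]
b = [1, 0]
y = [7, -3]

Wx = [2×0 + 2×3, 0×0 + -1×3]
   = [6, -3]
y = Wx + b = [6 + 1, -3 + 0] = [7, -3]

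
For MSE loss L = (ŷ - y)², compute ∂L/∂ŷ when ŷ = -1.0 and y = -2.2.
∂L/∂ŷ = 2.4

∂L/∂ŷ = 2(ŷ - y) = 2(-1.0 - -2.2) = 2(1.2) = 2.4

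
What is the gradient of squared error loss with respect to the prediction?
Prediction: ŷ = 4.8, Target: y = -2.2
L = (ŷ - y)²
∂L/∂ŷ = 14.0

∂L/∂ŷ = 2(ŷ - y) = 2(4.8 - -2.2) = 2(7.0) = 14.0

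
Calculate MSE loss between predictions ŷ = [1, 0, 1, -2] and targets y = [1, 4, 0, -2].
MSE = 4.25

MSE = (1/4)((1-1)² + (0-4)² + (1-0)² + (-2--2)²) = (1/4)(0 + 16 + 1 + 0) = 4.25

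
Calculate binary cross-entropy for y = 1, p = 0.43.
L = 0.844

L = -1·log(0.43) - 0·log(0.57) = -log(0.43) = 0.844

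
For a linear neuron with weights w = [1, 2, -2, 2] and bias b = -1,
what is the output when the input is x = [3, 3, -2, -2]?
y = 8

y = (1)(3) + (2)(3) + (-2)(-2) + (2)(-2) + -1 = 8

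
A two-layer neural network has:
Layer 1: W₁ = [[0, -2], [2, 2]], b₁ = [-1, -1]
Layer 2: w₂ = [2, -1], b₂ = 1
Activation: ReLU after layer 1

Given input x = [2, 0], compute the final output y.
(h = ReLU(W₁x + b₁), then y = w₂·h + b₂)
y = -2

Layer 1 pre-activation: z₁ = [-1, 3]
After ReLU: h = [0, 3]
Layer 2 output: y = 2×0 + -1×3 + 1 = -2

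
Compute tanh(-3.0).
-0.9951

tanh(-3.0) = (e^(-3.0) - e^(3.0))/(e^(-3.0) + e^(3.0)) = -0.9951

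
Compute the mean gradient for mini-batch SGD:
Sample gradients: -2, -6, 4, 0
Average gradient = -1

Average = (1/4)(-2 + -6 + 4 + 0) = -4/4 = -1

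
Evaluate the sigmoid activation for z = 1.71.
0.8468

sigmoid(1.71) = 1/(1 + e^(-1.71)) = 1/(1 + 0.1809) = 0.8468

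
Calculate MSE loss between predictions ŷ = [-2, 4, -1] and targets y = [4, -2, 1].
MSE = 25.33

MSE = (1/3)((-2-4)² + (4--2)² + (-1-1)²) = (1/3)(36 + 36 + 4) = 25.33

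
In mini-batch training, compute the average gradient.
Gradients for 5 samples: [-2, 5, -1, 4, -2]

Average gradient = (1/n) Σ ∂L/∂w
Average gradient = 0.8

Average = (1/5)(-2 + 5 + -1 + 4 + -2) = 4/5 = 0.8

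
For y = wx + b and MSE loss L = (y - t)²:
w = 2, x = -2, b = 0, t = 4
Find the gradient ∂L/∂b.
∂L/∂b = -16

y = wx + b = (2)(-2) + 0 = -4
∂L/∂y = 2(y - t) = 2(-4 - 4) = -16
∂y/∂b = 1
∂L/∂b = ∂L/∂y · ∂y/∂b = -16 × 1 = -16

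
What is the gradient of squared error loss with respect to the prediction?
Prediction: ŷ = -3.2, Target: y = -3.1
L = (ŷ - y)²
∂L/∂ŷ = -0.2

∂L/∂ŷ = 2(ŷ - y) = 2(-3.2 - -3.1) = 2(-0.1) = -0.2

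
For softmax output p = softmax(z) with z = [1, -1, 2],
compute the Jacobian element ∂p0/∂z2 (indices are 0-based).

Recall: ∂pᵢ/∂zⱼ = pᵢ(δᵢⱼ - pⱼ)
∂p0/∂z2 = -0.183

p = softmax(z) = [0.2595, 0.03512, 0.7054]
p0 = 0.2595, p2 = 0.7054

∂p0/∂z2 = -p0 × p2 = -0.2595 × 0.7054 = -0.183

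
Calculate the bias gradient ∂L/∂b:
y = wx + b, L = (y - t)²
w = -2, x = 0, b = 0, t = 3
∂L/∂b = -6

y = wx + b = (-2)(0) + 0 = 0
∂L/∂y = 2(y - t) = 2(0 - 3) = -6
∂y/∂b = 1
∂L/∂b = ∂L/∂y · ∂y/∂b = -6 × 1 = -6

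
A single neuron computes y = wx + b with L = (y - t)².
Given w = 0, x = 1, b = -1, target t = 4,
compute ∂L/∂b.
∂L/∂b = -10

y = wx + b = (0)(1) + -1 = -1
∂L/∂y = 2(y - t) = 2(-1 - 4) = -10
∂y/∂b = 1
∂L/∂b = ∂L/∂y · ∂y/∂b = -10 × 1 = -10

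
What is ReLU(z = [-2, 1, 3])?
h = [0, 1, 3]

ReLU applied element-wise: max(0,-2)=0, max(0,1)=1, max(0,3)=3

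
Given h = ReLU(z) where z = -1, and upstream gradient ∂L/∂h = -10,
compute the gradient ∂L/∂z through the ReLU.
∂L/∂z = 0

h = ReLU(-1) = 0
Since z < 0: ∂h/∂z = 0
∂L/∂z = ∂L/∂h · ∂h/∂z = -10 × 0 = 0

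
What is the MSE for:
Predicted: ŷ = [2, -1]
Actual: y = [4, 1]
MSE = 4

MSE = (1/2)((2-4)² + (-1-1)²) = (1/2)(4 + 4) = 4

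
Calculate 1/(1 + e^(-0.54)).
0.6318

sigmoid(0.54) = 1/(1 + e^(-0.54)) = 1/(1 + 0.5827) = 0.6318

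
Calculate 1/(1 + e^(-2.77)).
0.941

sigmoid(2.77) = 1/(1 + e^(-2.77)) = 1/(1 + 0.06266) = 0.941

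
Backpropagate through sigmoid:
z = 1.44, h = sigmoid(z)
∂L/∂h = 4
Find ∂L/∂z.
∂L/∂z = 0.6194

σ(1.44) = 0.8085
σ'(1.44) = σ(1.44)(1 - σ(1.44)) = 0.8085 × 0.1915 = 0.1549
∂L/∂z = ∂L/∂h · σ'(z) = 4 × 0.1549 = 0.6194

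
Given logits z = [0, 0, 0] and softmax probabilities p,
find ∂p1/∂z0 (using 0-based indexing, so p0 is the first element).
∂p1/∂z0 = -0.1111

p = softmax(z) = [0.3333, 0.3333, 0.3333]
p1 = 0.3333, p0 = 0.3333

∂p1/∂z0 = -p1 × p0 = -0.3333 × 0.3333 = -0.1111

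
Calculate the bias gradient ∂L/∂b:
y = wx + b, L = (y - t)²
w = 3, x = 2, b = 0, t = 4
∂L/∂b = 4

y = wx + b = (3)(2) + 0 = 6
∂L/∂y = 2(y - t) = 2(6 - 4) = 4
∂y/∂b = 1
∂L/∂b = ∂L/∂y · ∂y/∂b = 4 × 1 = 4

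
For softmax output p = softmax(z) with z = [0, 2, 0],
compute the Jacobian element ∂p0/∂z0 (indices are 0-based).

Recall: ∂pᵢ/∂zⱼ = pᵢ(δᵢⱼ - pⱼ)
∂p0/∂z0 = 0.09516

p = softmax(z) = [0.1065, 0.787, 0.1065]
p0 = 0.1065

∂p0/∂z0 = p0(1 - p0) = 0.1065 × (1 - 0.1065) = 0.09516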